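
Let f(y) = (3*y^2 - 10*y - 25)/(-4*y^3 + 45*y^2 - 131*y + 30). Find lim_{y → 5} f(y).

20/19

Direct substitution gives 0/0, so factor. Both numerator and denominator have (y - 5) as a factor.
After cancelling, the expression reduces to (3*y + 5)/(-4*y^2 + 25*y - 6).
Substituting y = 5 gives 20/19.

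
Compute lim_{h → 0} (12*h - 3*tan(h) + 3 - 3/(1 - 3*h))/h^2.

-27

Substitution gives 0/0; apply L'Hôpital's rule 2 times.
After differentiating numerator and denominator 2 times the quotient is (-6*tan(h)/cos(h)^2 + 54/(3*h - 1)^3)/(2); at h = 0 this is -27.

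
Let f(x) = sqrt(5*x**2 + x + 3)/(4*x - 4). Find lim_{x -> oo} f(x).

√(5)/4

For large |x|, √(5*x^2 + x + 3) ≈ √5·|x| and the denominator ≈ 4x.
Since x → +∞, |x| = x, giving √5/(4) = √(5)/4.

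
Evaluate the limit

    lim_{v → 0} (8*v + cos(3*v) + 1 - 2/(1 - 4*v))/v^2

Substitution gives 0/0 (the numerator vanishes to order 2).
Expand each term to order v^2: the coefficient of v^2 in -2·1/(1 - 4v) is -32 and in cos(3v) is -9/2.
Lower-order terms cancel with the polynomial part, so the numerator is (-73/2)·v^2 + o(v^2), and the limit is (-73/2)/(1) = -73/2.

-73/2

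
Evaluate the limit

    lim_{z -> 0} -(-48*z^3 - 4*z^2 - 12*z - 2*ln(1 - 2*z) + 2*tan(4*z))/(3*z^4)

Substitution gives 0/0; apply L'Hôpital's rule 4 times.
After differentiating numerator and denominator 4 times the quotient is (12288*tan(4*z)^3/cos(4*z)^2 + 8192*tan(4*z)/cos(4*z)^2 + 192/(2*z - 1)^4)/(-72); at z = 0 this is -8/3.

-8/3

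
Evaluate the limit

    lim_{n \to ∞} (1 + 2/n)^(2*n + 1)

e^(4)

The base → 1 and the exponent → ∞: a 1^∞ form.
Take logarithms: (2n + 1)·ln(1 + 2/n). Since ln(1+u) ~ u for small u, this behaves like (2n)·(2/n) → 4.
So the limit is e^(4).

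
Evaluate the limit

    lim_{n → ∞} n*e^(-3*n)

0

Write as n^1/e^{3n}, an ∞/∞ form.
Exponential growth dominates any polynomial, so repeated L'Hôpital (or the standard result) gives 0.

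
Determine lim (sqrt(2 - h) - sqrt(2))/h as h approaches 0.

-√(2)/4

Substitution gives 0/0. Multiply numerator and denominator by the conjugate √(2 - h) + √2.
The numerator becomes (2 - h) − 2 = -h, so the expression simplifies to -1/(√(2 - h) + √2).
Letting h → 0 gives -1/(2√2) = -√(2)/4.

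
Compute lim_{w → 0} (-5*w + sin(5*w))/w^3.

Direct substitution gives 0/0.
Apply L'Hôpital: lim (5*cos(5*w) - 5)/(3*w^2), still 0/0.
Apply L'Hôpital: lim (-25*sin(5*w))/(6*w), still 0/0.
After 3 applications of L'Hôpital's rule the quotient is (-125*cos(5*w))/(6); substituting w = 0 gives -125/6.

-125/6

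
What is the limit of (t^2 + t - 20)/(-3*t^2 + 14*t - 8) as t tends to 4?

Since t = 4 makes numerator and denominator zero, (t - 4) divides both.
Cancelling it gives (t + 5)/(2 - 3*t); now plug in t = 4 to get -9/10.

-9/10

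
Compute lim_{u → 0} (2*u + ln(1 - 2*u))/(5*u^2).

-2/5

Direct substitution gives 0/0.
Apply L'Hôpital: lim (2 - 2/(1 - 2*u))/(10*u), still 0/0.
After 2 applications of L'Hôpital's rule the quotient is (-4/(1 - 2*u)^2)/(10); substituting u = 0 gives -2/5.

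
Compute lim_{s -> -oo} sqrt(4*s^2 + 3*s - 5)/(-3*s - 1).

2/3

For large |s|, √(4*s^2 + 3*s - 5) ≈ √4·|s| and the denominator ≈ -3s.
Since s → −∞, |s| = −s, giving −√4/(-3) = 2/3.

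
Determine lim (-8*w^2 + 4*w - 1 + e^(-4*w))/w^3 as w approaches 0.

Direct substitution gives 0/0.
Apply L'Hôpital: lim (-16*w + 4 - 4*e^(-4*w))/(3*w^2), still 0/0.
Apply L'Hôpital: lim (-16 + 16*e^(-4*w))/(6*w), still 0/0.
After 3 applications of L'Hôpital's rule the quotient is (-64*e^(-4*w))/(6); substituting w = 0 gives -32/3.

-32/3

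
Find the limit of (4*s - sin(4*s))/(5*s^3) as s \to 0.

Direct substitution gives 0/0.
Apply L'Hôpital: lim (4 - 4*cos(4*s))/(15*s^2), still 0/0.
Apply L'Hôpital: lim (16*sin(4*s))/(30*s), still 0/0.
After 3 applications of L'Hôpital's rule the quotient is (64*cos(4*s))/(30); substituting s = 0 gives 32/15.

32/15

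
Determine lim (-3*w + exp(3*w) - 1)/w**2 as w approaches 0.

Direct substitution gives 0/0.
Apply L'Hôpital: lim (3*e^(3*w) - 3)/(2*w), still 0/0.
After 2 applications of L'Hôpital's rule the quotient is (9*e^(3*w))/(2); substituting w = 0 gives 9/2.

9/2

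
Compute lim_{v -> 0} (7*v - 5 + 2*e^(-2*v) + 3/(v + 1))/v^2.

Substitution gives 0/0 (the numerator vanishes to order 2).
Expand each term to order v^2: the coefficient of v^2 in 2·e^(-2v) is 4 and in 3·1/(1 + v) is 3.
Lower-order terms cancel with the polynomial part, so the numerator is (7)·v^2 + o(v^2), and the limit is (7)/(1) = 7.

7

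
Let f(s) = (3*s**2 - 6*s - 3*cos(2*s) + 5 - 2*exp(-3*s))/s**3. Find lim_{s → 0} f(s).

9

Substitution gives 0/0 (the numerator vanishes to order 3).
Expand each term to order s^3: the coefficient of s^3 in -3·cos(2s) is 0 and in -2·e^(-3s) is 9.
Lower-order terms cancel with the polynomial part, so the numerator is (9)·s^3 + o(s^3), and the limit is (9)/(1) = 9.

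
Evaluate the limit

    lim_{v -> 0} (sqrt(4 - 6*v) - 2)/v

-3/2

A 0/0 form; rationalise with √(4 - 6v) + √4. This collapses the numerator to -6v, leaving -6/(√(4 - 6v) + √4) → -6/(2√4) = -3/2.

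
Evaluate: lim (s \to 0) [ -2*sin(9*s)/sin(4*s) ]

-9/2

Substitution gives 0/0.
Divide numerator and denominator by s: sin(9s)/s → 9 and sin(4s)/s → 4, so the limit is -2·9/4 = -9/2.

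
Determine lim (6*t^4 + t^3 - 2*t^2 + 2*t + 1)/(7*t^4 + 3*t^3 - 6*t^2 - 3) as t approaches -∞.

Numerator and denominator both have degree 4.
Dividing every term by t^4, all lower-order terms vanish and the limit is the ratio of leading coefficients, 6/(7) = 6/7.

6/7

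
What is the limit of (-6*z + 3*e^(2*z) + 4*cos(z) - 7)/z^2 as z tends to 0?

Substitution gives 0/0 (the numerator vanishes to order 2).
Expand each term to order z^2: the coefficient of z^2 in 3·e^(2z) is 6 and in 4·cos(z) is -2.
Lower-order terms cancel with the polynomial part, so the numerator is (4)·z^2 + o(z^2), and the limit is (4)/(1) = 4.

4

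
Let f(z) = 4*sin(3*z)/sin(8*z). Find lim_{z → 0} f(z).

Substitution gives 0/0.
Divide numerator and denominator by z: sin(3z)/z → 3 and sin(8z)/z → 8, so the limit is 4·3/8 = 3/2.

3/2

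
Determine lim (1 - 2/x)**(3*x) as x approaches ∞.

The base → 1 and the exponent → ∞: a 1^∞ form.
Take logarithms: (3x)·ln(1 - 2/x). Since ln(1+u) ~ u for small u, this behaves like (3x)·(-2/x) → -6.
So the limit is e^(-6).

e^(-6)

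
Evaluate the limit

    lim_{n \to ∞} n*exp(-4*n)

Write as n^1/e^{4n}, an ∞/∞ form.
Exponential growth dominates any polynomial, so repeated L'Hôpital (or the standard result) gives 0.

0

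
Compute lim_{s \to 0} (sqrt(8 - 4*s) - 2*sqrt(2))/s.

Substitution gives 0/0. Multiply numerator and denominator by the conjugate √(8 - 4s) + √8.
The numerator becomes (8 - 4s) − 8 = -4s, so the expression simplifies to -4/(√(8 - 4s) + √8).
Letting s → 0 gives -4/(2√8) = -√(2)/2.

-√(2)/2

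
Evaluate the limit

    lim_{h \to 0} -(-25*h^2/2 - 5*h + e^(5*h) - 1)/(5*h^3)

-25/6

Direct substitution gives 0/0.
Apply L'Hôpital: lim (-25*h + 5*e^(5*h) - 5)/(-15*h^2), still 0/0.
Apply L'Hôpital: lim (25*e^(5*h) - 25)/(-30*h), still 0/0.
After 3 applications of L'Hôpital's rule the quotient is (125*e^(5*h))/(-30); substituting h = 0 gives -25/6.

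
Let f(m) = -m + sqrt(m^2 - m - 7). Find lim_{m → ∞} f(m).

-1/2

An ∞ − ∞ form. Rationalising with the conjugate, the difference becomes (-m - 7) / (√(m^2 - m - 7) + m).
For large m the denominator behaves like 2·m, so the quotient tends to -1/2 = -1/2.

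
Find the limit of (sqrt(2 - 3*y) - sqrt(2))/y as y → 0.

Substitution gives 0/0. Multiply numerator and denominator by the conjugate √(2 - 3y) + √2.
The numerator becomes (2 - 3y) − 2 = -3y, so the expression simplifies to -3/(√(2 - 3y) + √2).
Letting y → 0 gives -3/(2√2) = -3*√(2)/4.

-3*√(2)/4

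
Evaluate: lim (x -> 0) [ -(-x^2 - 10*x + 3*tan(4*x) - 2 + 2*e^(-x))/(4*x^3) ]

Substitution gives 0/0; apply L'Hôpital's rule 3 times.
After differentiating numerator and denominator 3 times the quotient is (2*(192*(3*tan(4*x)^2 + 1)*e^(x)/cos(4*x)^2 - 1)*e^(-x))/(-24); at x = 0 this is -191/12.

-191/12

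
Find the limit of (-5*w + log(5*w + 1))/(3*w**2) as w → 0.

-25/6

Direct substitution gives 0/0.
Apply L'Hôpital: lim (-5 + 5/(5*w + 1))/(6*w), still 0/0.
After 2 applications of L'Hôpital's rule the quotient is (-25/(5*w + 1)^2)/(6); substituting w = 0 gives -25/6.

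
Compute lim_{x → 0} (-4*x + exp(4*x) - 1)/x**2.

Direct substitution gives 0/0.
Apply L'Hôpital: lim (4*e^(4*x) - 4)/(2*x), still 0/0.
After 2 applications of L'Hôpital's rule the quotient is (16*e^(4*x))/(2); substituting x = 0 gives 8.

8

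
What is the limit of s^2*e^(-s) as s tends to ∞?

0

Write as s^2/e^{1s}, an ∞/∞ form.
Exponential growth dominates any polynomial, so repeated L'Hôpital (or the standard result) gives 0.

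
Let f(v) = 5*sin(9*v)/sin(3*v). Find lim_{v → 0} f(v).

15

Substitution gives 0/0.
Divide numerator and denominator by v: sin(9v)/v → 9 and sin(3v)/v → 3, so the limit is 5·9/3 = 15.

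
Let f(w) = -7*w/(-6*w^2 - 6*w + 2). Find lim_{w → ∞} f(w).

0

The denominator has degree 2 and the numerator degree 1. Dividing numerator and denominator by w^2 sends every term to 0 except the leading denominator term, so the limit is 0.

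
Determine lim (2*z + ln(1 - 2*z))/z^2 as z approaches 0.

-2

Direct substitution gives 0/0.
Apply L'Hôpital: lim (2 - 2/(1 - 2*z))/(2*z), still 0/0.
After 2 applications of L'Hôpital's rule the quotient is (-4/(1 - 2*z)^2)/(2); substituting z = 0 gives -2.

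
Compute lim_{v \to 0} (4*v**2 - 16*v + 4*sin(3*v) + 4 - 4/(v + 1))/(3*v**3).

-14/3

Substitution gives 0/0 (the numerator vanishes to order 3).
Expand each term to order v^3: the coefficient of v^3 in -4·1/(1 + v) is 4 and in 4·sin(3v) is -18.
Lower-order terms cancel with the polynomial part, so the numerator is (-14)·v^3 + o(v^3), and the limit is (-14)/(3) = -14/3.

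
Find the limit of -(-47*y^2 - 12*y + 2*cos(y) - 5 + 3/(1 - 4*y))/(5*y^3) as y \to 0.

Substitution gives 0/0 (the numerator vanishes to order 3).
Expand each term to order y^3: the coefficient of y^3 in 3·1/(1 - 4y) is 192 and in 2·cos(y) is 0.
Lower-order terms cancel with the polynomial part, so the numerator is (192)·y^3 + o(y^3), and the limit is (192)/(-5) = -192/5.

-192/5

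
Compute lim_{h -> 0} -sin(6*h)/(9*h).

-2/3

Substitution gives 0/0.
Write it as (6/(-9))·sin(6h)/(6h); since sin(u)/u → 1, the limit is -2/3.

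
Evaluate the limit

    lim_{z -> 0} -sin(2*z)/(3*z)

Substitution gives 0/0.
Write it as (2/(-3))·sin(2z)/(2z); since sin(u)/u → 1, the limit is -2/3.

-2/3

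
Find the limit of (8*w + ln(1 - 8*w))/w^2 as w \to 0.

Direct substitution gives 0/0.
Apply L'Hôpital: lim (8 - 8/(1 - 8*w))/(2*w), still 0/0.
After 2 applications of L'Hôpital's rule the quotient is (-64/(1 - 8*w)^2)/(2); substituting w = 0 gives -32.

-32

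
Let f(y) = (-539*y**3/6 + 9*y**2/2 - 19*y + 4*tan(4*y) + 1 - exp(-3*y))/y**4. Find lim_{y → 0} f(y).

-27/8

Substitution gives 0/0 (the numerator vanishes to order 4).
Expand each term to order y^4: the coefficient of y^4 in 4·tan(4y) is 0 and in −e^(-3y) is -27/8.
Lower-order terms cancel with the polynomial part, so the numerator is (-27/8)·y^4 + o(y^4), and the limit is (-27/8)/(1) = -27/8.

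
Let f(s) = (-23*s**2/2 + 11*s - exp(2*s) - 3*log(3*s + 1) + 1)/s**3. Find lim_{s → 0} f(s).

-85/3

Substitution gives 0/0 (the numerator vanishes to order 3).
Expand each term to order s^3: the coefficient of s^3 in -3·ln(1 + 3s) is -27 and in −e^(2s) is -4/3.
Lower-order terms cancel with the polynomial part, so the numerator is (-85/3)·s^3 + o(s^3), and the limit is (-85/3)/(1) = -85/3.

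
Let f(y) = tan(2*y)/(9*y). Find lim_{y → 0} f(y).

2/9

Substitution gives 0/0.
Since tan(u)/u → 1 as u → 0, tan(2y)/(2y) → 1 and the limit is 2/9.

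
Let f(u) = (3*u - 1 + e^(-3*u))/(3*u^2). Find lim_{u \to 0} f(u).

Direct substitution gives 0/0.
Apply L'Hôpital: lim (3 - 3*e^(-3*u))/(6*u), still 0/0.
After 2 applications of L'Hôpital's rule the quotient is (9*e^(-3*u))/(6); substituting u = 0 gives 3/2.

3/2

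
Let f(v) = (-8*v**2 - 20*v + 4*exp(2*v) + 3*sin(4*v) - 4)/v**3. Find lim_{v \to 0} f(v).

Substitution gives 0/0 (the numerator vanishes to order 3).
Expand each term to order v^3: the coefficient of v^3 in 4·e^(2v) is 16/3 and in 3·sin(4v) is -32.
Lower-order terms cancel with the polynomial part, so the numerator is (-80/3)·v^3 + o(v^3), and the limit is (-80/3)/(1) = -80/3.

-80/3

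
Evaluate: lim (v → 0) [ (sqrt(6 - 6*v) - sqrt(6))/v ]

-√(6)/2

A 0/0 form; rationalise with √(6 - 6v) + √6. This collapses the numerator to -6v, leaving -6/(√(6 - 6v) + √6) → -6/(2√6) = -√(6)/2.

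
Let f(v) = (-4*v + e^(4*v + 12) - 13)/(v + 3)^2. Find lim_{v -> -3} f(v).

Direct substitution gives 0/0.
Apply L'Hôpital: lim (4*e^(4*v + 12) - 4)/(2*v + 6), still 0/0.
After 2 applications of L'Hôpital's rule the quotient is (16*e^(4*v + 12))/(2); substituting v = -3 gives 8.

8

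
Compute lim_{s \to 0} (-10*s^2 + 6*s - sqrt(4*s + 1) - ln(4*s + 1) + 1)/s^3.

Substitution gives 0/0; apply L'Hôpital's rule 3 times.
After differentiating numerator and denominator 3 times the quotient is (-128/(4*s + 1)^3 - 24/(4*s + 1)^(5/2))/(6); at s = 0 this is -76/3.

-76/3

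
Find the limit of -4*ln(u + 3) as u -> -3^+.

As u → -3⁺, u + 3 → 0⁺ and ln(u + 3) → −∞.
Multiplying by -4 gives ∞.

∞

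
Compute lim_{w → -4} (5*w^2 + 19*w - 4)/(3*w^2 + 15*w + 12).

Since w = -4 makes numerator and denominator zero, (w + 4) divides both.
Cancelling it gives (5*w - 1)/(3*w + 3); now plug in w = -4 to get 7/3.

7/3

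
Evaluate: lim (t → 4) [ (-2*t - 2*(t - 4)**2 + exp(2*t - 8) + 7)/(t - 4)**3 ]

Direct substitution gives 0/0.
Apply L'Hôpital: lim (-4*t + 2*e^(2*t - 8) + 14)/(3*(t - 4)^2), still 0/0.
Apply L'Hôpital: lim (4*e^(2*t - 8) - 4)/(6*t - 24), still 0/0.
After 3 applications of L'Hôpital's rule the quotient is (8*e^(2*t - 8))/(6); substituting t = 4 gives 4/3.

4/3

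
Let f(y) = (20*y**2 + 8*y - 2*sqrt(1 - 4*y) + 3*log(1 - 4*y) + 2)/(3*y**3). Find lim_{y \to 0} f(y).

Substitution gives 0/0; apply L'Hôpital's rule 3 times.
After differentiating numerator and denominator 3 times the quotient is (384/(4*y - 1)^3 - 48*(4*y - 1)^3/(1 - 4*y)^(11/2))/(18); at y = 0 this is -56/3.

-56/3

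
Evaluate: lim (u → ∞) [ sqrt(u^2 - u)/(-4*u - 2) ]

For large |u|, √(u^2 - u) ≈ √1·|u| and the denominator ≈ -4u.
Since u → +∞, |u| = u, giving √1/(-4) = -1/4.

-1/4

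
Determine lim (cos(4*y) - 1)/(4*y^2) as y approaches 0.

Direct substitution gives 0/0.
Apply L'Hôpital: lim (-4*sin(4*y))/(8*y), still 0/0.
After 2 applications of L'Hôpital's rule the quotient is (-16*cos(4*y))/(8); substituting y = 0 gives -2.

-2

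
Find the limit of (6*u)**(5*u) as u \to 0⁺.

Base → 0⁺ and exponent → 0⁺: a 0^0 form.
Take logs: 5u·ln(6u). This is 0·(−∞); rewriting as ln(6u)/(1/(5u)) and applying L'Hôpital gives 0.
Hence the limit is e^0 = 1.

1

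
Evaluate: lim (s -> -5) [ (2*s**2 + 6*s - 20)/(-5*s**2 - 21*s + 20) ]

-14/29

Direct substitution gives 0/0, so factor. Both numerator and denominator have (s + 5) as a factor.
After cancelling, the expression reduces to (2*s - 4)/(4 - 5*s).
Substituting s = -5 gives -14/29.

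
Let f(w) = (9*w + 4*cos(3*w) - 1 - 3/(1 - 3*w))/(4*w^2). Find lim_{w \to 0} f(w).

-45/4

Substitution gives 0/0 (the numerator vanishes to order 2).
Expand each term to order w^2: the coefficient of w^2 in 4·cos(3w) is -18 and in -3·1/(1 - 3w) is -27.
Lower-order terms cancel with the polynomial part, so the numerator is (-45)·w^2 + o(w^2), and the limit is (-45)/(4) = -45/4.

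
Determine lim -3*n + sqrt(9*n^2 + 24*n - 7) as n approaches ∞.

4

An ∞ − ∞ form. Rationalising with the conjugate, the difference becomes (24n - 7) / (√(9*n^2 + 24*n - 7) + 3n).
For large n the denominator behaves like 2·3n, so the quotient tends to 24/6 = 4.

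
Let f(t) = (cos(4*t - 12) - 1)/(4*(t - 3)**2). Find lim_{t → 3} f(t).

Direct substitution gives 0/0.
Apply L'Hôpital: lim (-4*sin(4*t - 12))/(8*t - 24), still 0/0.
After 2 applications of L'Hôpital's rule the quotient is (-16*cos(4*t - 12))/(8); substituting t = 3 gives -2.

-2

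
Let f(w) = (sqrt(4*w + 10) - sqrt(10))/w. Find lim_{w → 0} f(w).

Substitution gives 0/0. Multiply numerator and denominator by the conjugate √(10 + 4w) + √10.
The numerator becomes (10 + 4w) − 10 = 4w, so the expression simplifies to 4/(√(10 + 4w) + √10).
Letting w → 0 gives 4/(2√10) = √(10)/5.

√(10)/5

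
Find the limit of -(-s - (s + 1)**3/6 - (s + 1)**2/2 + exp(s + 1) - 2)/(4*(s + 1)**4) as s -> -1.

Direct substitution gives 0/0.
Apply L'Hôpital: lim (-s - (s + 1)^2/2 + e^(s + 1) - 2)/(-16*(s + 1)^3), still 0/0.
Apply L'Hôpital: lim (-s + e^(s + 1) - 2)/(-48*(s + 1)^2), still 0/0.
Apply L'Hôpital: lim (e^(s + 1) - 1)/(-96*s - 96), still 0/0.
After 4 applications of L'Hôpital's rule the quotient is (e^(s + 1))/(-96); substituting s = -1 gives -1/96.

-1/96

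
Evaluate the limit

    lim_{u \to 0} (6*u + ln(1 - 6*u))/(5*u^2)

-18/5

Direct substitution gives 0/0.
Apply L'Hôpital: lim (6 - 6/(1 - 6*u))/(10*u), still 0/0.
After 2 applications of L'Hôpital's rule the quotient is (-36/(1 - 6*u)^2)/(10); substituting u = 0 gives -18/5.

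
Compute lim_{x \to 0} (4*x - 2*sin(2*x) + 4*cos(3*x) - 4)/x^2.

Substitution gives 0/0 (the numerator vanishes to order 2).
Expand each term to order x^2: the coefficient of x^2 in 4·cos(3x) is -18 and in -2·sin(2x) is 0.
Lower-order terms cancel with the polynomial part, so the numerator is (-18)·x^2 + o(x^2), and the limit is (-18)/(1) = -18.

-18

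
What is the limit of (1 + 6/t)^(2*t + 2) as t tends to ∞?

The base → 1 and the exponent → ∞: a 1^∞ form.
Take logarithms: (2t + 2)·ln(1 + 6/t). Since ln(1+u) ~ u for small u, this behaves like (2t)·(6/t) → 12.
So the limit is e^(12).

e^(12)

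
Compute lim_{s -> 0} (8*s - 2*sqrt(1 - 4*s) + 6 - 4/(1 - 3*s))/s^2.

Substitution gives 0/0 (the numerator vanishes to order 2).
Expand each term to order s^2: the coefficient of s^2 in -4·1/(1 - 3s) is -36 and in -2·√(1 - 4s) is 4.
Lower-order terms cancel with the polynomial part, so the numerator is (-32)·s^2 + o(s^2), and the limit is (-32)/(1) = -32.

-32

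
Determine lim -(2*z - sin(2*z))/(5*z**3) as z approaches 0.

-4/15

Direct substitution gives 0/0.
Apply L'Hôpital: lim (2 - 2*cos(2*z))/(-15*z^2), still 0/0.
Apply L'Hôpital: lim (4*sin(2*z))/(-30*z), still 0/0.
After 3 applications of L'Hôpital's rule the quotient is (8*cos(2*z))/(-30); substituting z = 0 gives -4/15.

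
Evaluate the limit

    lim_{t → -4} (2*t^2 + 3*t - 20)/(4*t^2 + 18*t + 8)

Since t = -4 makes numerator and denominator zero, (t + 4) divides both.
Cancelling it gives (2*t - 5)/(4*t + 2); now plug in t = -4 to get 13/14.

13/14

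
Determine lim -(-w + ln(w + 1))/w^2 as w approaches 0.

1/2

Direct substitution gives 0/0.
Apply L'Hôpital: lim (-1 + 1/(w + 1))/(-2*w), still 0/0.
After 2 applications of L'Hôpital's rule the quotient is (-1/(w + 1)^2)/(-2); substituting w = 0 gives 1/2.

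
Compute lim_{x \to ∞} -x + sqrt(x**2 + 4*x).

This has the form ∞ − ∞. Multiply and divide by the conjugate √(x^2 + 4*x) + x.
That gives (4x) / (√(x^2 + 4*x) + x).
Divide numerator and denominator by x: the limit is 4/(2·1) = 2.

2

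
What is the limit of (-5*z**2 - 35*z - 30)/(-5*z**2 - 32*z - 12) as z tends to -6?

25/28

Since z = -6 makes numerator and denominator zero, (z + 6) divides both.
Cancelling it gives (-5*z - 5)/(-5*z - 2); now plug in z = -6 to get 25/28.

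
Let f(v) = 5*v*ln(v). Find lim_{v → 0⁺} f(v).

0

This is a 0·(−∞) form. Rewrite as 5·ln(v) / v^(−1) and apply L'Hôpital:
the derivative quotient is 5·(1/v) / (−1·v^(−2)) = (-5/1)·v^1 → 0.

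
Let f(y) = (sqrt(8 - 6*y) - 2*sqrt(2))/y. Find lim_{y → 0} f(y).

A 0/0 form; rationalise with √(8 - 6y) + √8. This collapses the numerator to -6y, leaving -6/(√(8 - 6y) + √8) → -6/(2√8) = -3*√(2)/4.

-3*√(2)/4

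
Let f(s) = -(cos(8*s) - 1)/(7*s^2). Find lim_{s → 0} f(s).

Direct substitution gives 0/0.
Apply L'Hôpital: lim (-8*sin(8*s))/(-14*s), still 0/0.
After 2 applications of L'Hôpital's rule the quotient is (-64*cos(8*s))/(-14); substituting s = 0 gives 32/7.

32/7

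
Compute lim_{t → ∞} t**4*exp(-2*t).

0

Write as t^4/e^{2t}, an ∞/∞ form.
Exponential growth dominates any polynomial, so repeated L'Hôpital (or the standard result) gives 0.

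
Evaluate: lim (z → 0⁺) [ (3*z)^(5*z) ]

1

Base → 0⁺ and exponent → 0⁺: a 0^0 form.
Take logs: 5z·ln(3z). This is 0·(−∞); rewriting as ln(3z)/(1/(5z)) and applying L'Hôpital gives 0.
Hence the limit is e^0 = 1.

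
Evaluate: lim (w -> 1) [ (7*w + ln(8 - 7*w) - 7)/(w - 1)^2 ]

-49/2

Direct substitution gives 0/0.
Apply L'Hôpital: lim (7 - 7/(8 - 7*w))/(2*w - 2), still 0/0.
After 2 applications of L'Hôpital's rule the quotient is (-49/(8 - 7*w)^2)/(2); substituting w = 1 gives -49/2.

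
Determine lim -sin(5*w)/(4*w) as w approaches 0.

-5/4

Substitution gives 0/0.
Write it as (5/(-4))·sin(5w)/(5w); since sin(u)/u → 1, the limit is -5/4.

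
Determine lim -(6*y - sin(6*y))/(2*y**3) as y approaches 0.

-18

Direct substitution gives 0/0.
Apply L'Hôpital: lim (6 - 6*cos(6*y))/(-6*y^2), still 0/0.
Apply L'Hôpital: lim (36*sin(6*y))/(-12*y), still 0/0.
After 3 applications of L'Hôpital's rule the quotient is (216*cos(6*y))/(-12); substituting y = 0 gives -18.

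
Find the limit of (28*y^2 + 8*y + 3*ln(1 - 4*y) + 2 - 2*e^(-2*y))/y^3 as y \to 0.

Substitution gives 0/0; apply L'Hôpital's rule 3 times.
After differentiating numerator and denominator 3 times the quotient is (16*e^(-2*y) + 384/(4*y - 1)^3)/(6); at y = 0 this is -184/3.

-184/3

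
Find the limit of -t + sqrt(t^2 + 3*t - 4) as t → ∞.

3/2

An ∞ − ∞ form. Rationalising with the conjugate, the difference becomes (3t - 4) / (√(t^2 + 3*t - 4) + t).
For large t the denominator behaves like 2·t, so the quotient tends to 3/2 = 3/2.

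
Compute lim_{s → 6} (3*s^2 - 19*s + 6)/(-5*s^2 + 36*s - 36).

Since s = 6 makes numerator and denominator zero, (s - 6) divides both.
Cancelling it gives (3*s - 1)/(6 - 5*s); now plug in s = 6 to get -17/24.

-17/24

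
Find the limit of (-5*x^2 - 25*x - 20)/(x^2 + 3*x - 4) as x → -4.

Direct substitution gives 0/0, so factor. Both numerator and denominator have (x + 4) as a factor.
After cancelling, the expression reduces to (-5*x - 5)/(x - 1).
Substituting x = -4 gives -3.

-3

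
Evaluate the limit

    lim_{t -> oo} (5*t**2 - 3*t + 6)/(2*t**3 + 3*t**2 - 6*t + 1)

The denominator has degree 3 and the numerator degree 2. Dividing numerator and denominator by t^3 sends every term to 0 except the leading denominator term, so the limit is 0.

0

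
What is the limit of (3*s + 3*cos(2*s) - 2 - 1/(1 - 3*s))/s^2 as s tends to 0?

Substitution gives 0/0 (the numerator vanishes to order 2).
Expand each term to order s^2: the coefficient of s^2 in 3·cos(2s) is -6 and in −1/(1 - 3s) is -9.
Lower-order terms cancel with the polynomial part, so the numerator is (-15)·s^2 + o(s^2), and the limit is (-15)/(1) = -15.

-15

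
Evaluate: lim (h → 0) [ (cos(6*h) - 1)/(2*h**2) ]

-9

Direct substitution gives 0/0.
Apply L'Hôpital: lim (-6*sin(6*h))/(4*h), still 0/0.
After 2 applications of L'Hôpital's rule the quotient is (-36*cos(6*h))/(4); substituting h = 0 gives -9.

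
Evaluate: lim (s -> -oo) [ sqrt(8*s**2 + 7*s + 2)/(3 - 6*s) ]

For large |s|, √(8*s^2 + 7*s + 2) ≈ √8·|s| and the denominator ≈ -6s.
Since s → −∞, |s| = −s, giving −√8/(-6) = √(2)/3.

√(2)/3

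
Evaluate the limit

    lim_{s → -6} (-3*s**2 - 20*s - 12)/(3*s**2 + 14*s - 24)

-8/11

Direct substitution gives 0/0, so factor. Both numerator and denominator have (s + 6) as a factor.
After cancelling, the expression reduces to (-3*s - 2)/(3*s - 4).
Substituting s = -6 gives -8/11.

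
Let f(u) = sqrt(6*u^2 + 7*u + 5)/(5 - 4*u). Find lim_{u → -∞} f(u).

√(6)/4

For large |u|, √(6*u^2 + 7*u + 5) ≈ √6·|u| and the denominator ≈ -4u.
Since u → −∞, |u| = −u, giving −√6/(-4) = √(6)/4.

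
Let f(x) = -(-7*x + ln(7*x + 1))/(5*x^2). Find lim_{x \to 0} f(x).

49/10

Direct substitution gives 0/0.
Apply L'Hôpital: lim (-7 + 7/(7*x + 1))/(-10*x), still 0/0.
After 2 applications of L'Hôpital's rule the quotient is (-49/(7*x + 1)^2)/(-10); substituting x = 0 gives 49/10.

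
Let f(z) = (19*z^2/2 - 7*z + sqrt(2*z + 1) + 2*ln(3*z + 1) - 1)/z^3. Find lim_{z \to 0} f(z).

37/2

Substitution gives 0/0; apply L'Hôpital's rule 3 times.
After differentiating numerator and denominator 3 times the quotient is (108/(3*z + 1)^3 + 3/(2*z + 1)^(5/2))/(6); at z = 0 this is 37/2.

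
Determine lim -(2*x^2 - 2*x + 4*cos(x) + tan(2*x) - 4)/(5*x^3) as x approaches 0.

Substitution gives 0/0 (the numerator vanishes to order 3).
Expand each term to order x^3: the coefficient of x^3 in 4·cos(x) is 0 and in tan(2x) is 8/3.
Lower-order terms cancel with the polynomial part, so the numerator is (8/3)·x^3 + o(x^3), and the limit is (8/3)/(-5) = -8/15.

-8/15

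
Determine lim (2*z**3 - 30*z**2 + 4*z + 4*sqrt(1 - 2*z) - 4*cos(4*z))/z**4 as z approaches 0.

Substitution gives 0/0; apply L'Hôpital's rule 4 times.
After differentiating numerator and denominator 4 times the quotient is (-1024*cos(4*z) - 60/(1 - 2*z)^(7/2))/(24); at z = 0 this is -271/6.

-271/6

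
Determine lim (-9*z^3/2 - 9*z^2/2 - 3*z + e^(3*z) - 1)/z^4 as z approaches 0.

Direct substitution gives 0/0.
Apply L'Hôpital: lim (-27*z^2/2 - 9*z + 3*e^(3*z) - 3)/(4*z^3), still 0/0.
Apply L'Hôpital: lim (-27*z + 9*e^(3*z) - 9)/(12*z^2), still 0/0.
Apply L'Hôpital: lim (27*e^(3*z) - 27)/(24*z), still 0/0.
After 4 applications of L'Hôpital's rule the quotient is (81*e^(3*z))/(24); substituting z = 0 gives 27/8.

27/8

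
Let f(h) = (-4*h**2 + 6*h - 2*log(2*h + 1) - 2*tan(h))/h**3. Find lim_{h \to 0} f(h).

-6

Substitution gives 0/0 (the numerator vanishes to order 3).
Expand each term to order h^3: the coefficient of h^3 in -2·ln(1 + 2h) is -16/3 and in -2·tan(h) is -2/3.
Lower-order terms cancel with the polynomial part, so the numerator is (-6)·h^3 + o(h^3), and the limit is (-6)/(1) = -6.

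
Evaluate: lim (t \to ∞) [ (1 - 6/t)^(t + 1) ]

e^(-6)

Write it as [(1 - 6/t)^t]^(1) · (1 - 6/t)^(1). The bracketed term tends to e^(-6) and the second factor to 1, so the limit is e^(-6).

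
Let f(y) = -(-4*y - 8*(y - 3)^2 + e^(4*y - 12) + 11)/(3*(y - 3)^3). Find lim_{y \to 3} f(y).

-32/9

Direct substitution gives 0/0.
Apply L'Hôpital: lim (-16*y + 4*e^(4*y - 12) + 44)/(-9*(y - 3)^2), still 0/0.
Apply L'Hôpital: lim (16*e^(4*y - 12) - 16)/(54 - 18*y), still 0/0.
After 3 applications of L'Hôpital's rule the quotient is (64*e^(4*y - 12))/(-18); substituting y = 3 gives -32/9.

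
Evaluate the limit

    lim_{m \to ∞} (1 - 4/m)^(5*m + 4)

e^(-20)

Write it as [(1 - 4/m)^m]^(5) · (1 - 4/m)^(4). The bracketed term tends to e^(-4) and the second factor to 1, so the limit is e^(-20).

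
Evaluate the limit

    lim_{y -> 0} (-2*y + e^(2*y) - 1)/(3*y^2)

Direct substitution gives 0/0.
Apply L'Hôpital: lim (2*e^(2*y) - 2)/(6*y), still 0/0.
After 2 applications of L'Hôpital's rule the quotient is (4*e^(2*y))/(6); substituting y = 0 gives 2/3.

2/3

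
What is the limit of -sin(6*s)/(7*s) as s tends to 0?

Substitution gives 0/0.
Write it as (6/(-7))·sin(6s)/(6s); since sin(u)/u → 1, the limit is -6/7.

-6/7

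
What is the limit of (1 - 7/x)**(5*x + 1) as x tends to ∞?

e^(-35)

Write it as [(1 - 7/x)^x]^(5) · (1 - 7/x)^(1). The bracketed term tends to e^(-7) and the second factor to 1, so the limit is e^(-35).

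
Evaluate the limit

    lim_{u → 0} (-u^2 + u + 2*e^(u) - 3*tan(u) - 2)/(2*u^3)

-1/3

Substitution gives 0/0 (the numerator vanishes to order 3).
Expand each term to order u^3: the coefficient of u^3 in -3·tan(u) is -1 and in 2·e^(u) is 1/3.
Lower-order terms cancel with the polynomial part, so the numerator is (-2/3)·u^3 + o(u^3), and the limit is (-2/3)/(2) = -1/3.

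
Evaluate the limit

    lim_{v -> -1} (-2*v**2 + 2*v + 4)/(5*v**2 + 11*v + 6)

6

At v = -1 both the top and bottom vanish — a removable singularity. Factoring out (v + 1) from each leaves (4 - 2*v)/(5*v + 6), which at v = -1 equals 6.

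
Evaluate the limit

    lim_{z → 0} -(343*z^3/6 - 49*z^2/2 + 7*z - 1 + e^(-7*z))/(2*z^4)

Direct substitution gives 0/0.
Apply L'Hôpital: lim (343*z^2/2 - 49*z + 7 - 7*e^(-7*z))/(-8*z^3), still 0/0.
Apply L'Hôpital: lim (343*z - 49 + 49*e^(-7*z))/(-24*z^2), still 0/0.
Apply L'Hôpital: lim (343 - 343*e^(-7*z))/(-48*z), still 0/0.
After 4 applications of L'Hôpital's rule the quotient is (2401*e^(-7*z))/(-48); substituting z = 0 gives -2401/48.

-2401/48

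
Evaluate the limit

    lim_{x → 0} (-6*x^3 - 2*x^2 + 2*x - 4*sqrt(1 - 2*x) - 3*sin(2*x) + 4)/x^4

Substitution gives 0/0; apply L'Hôpital's rule 4 times.
After differentiating numerator and denominator 4 times the quotient is (-48*sin(2*x) + 60/(1 - 2*x)^(7/2))/(24); at x = 0 this is 5/2.

5/2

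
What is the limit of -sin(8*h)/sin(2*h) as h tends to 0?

-4

Substitution gives 0/0.
Divide numerator and denominator by h: sin(8h)/h → 8 and sin(2h)/h → 2, so the limit is -1·8/2 = -4.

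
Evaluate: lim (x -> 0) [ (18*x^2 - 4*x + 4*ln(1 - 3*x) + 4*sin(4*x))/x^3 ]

-236/3

Substitution gives 0/0; apply L'Hôpital's rule 3 times.
After differentiating numerator and denominator 3 times the quotient is (-256*cos(4*x) + 216/(3*x - 1)^3)/(6); at x = 0 this is -236/3.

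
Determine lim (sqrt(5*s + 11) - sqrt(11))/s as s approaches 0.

5*√(11)/22

A 0/0 form; rationalise with √(11 + 5s) + √11. This collapses the numerator to 5s, leaving 5/(√(11 + 5s) + √11) → 5/(2√11) = 5*√(11)/22.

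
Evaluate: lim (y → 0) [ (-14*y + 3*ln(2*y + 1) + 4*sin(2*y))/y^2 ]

-6

Substitution gives 0/0 (the numerator vanishes to order 2).
Expand each term to order y^2: the coefficient of y^2 in 4·sin(2y) is 0 and in 3·ln(1 + 2y) is -6.
Lower-order terms cancel with the polynomial part, so the numerator is (-6)·y^2 + o(y^2), and the limit is (-6)/(1) = -6.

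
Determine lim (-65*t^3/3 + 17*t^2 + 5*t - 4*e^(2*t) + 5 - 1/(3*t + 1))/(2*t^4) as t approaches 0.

Substitution gives 0/0; apply L'Hôpital's rule 4 times.
After differentiating numerator and denominator 4 times the quotient is (-64*e^(2*t) - 1944/(3*t + 1)^5)/(48); at t = 0 this is -251/6.

-251/6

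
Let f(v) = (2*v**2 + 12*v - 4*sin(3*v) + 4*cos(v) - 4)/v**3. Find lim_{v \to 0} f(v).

18

Substitution gives 0/0; apply L'Hôpital's rule 3 times.
After differentiating numerator and denominator 3 times the quotient is (4*sin(v) + 108*cos(3*v))/(6); at v = 0 this is 18.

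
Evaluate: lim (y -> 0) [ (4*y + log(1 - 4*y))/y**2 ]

Direct substitution gives 0/0.
Apply L'Hôpital: lim (4 - 4/(1 - 4*y))/(2*y), still 0/0.
After 2 applications of L'Hôpital's rule the quotient is (-16/(1 - 4*y)^2)/(2); substituting y = 0 gives -8.

-8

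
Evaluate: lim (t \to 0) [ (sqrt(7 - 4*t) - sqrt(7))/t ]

-2*√(7)/7

A 0/0 form; rationalise with √(7 - 4t) + √7. This collapses the numerator to -4t, leaving -4/(√(7 - 4t) + √7) → -4/(2√7) = -2*√(7)/7.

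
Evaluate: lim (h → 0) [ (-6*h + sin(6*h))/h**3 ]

-36

Direct substitution gives 0/0.
Apply L'Hôpital: lim (6*cos(6*h) - 6)/(3*h^2), still 0/0.
Apply L'Hôpital: lim (-36*sin(6*h))/(6*h), still 0/0.
After 3 applications of L'Hôpital's rule the quotient is (-216*cos(6*h))/(6); substituting h = 0 gives -36.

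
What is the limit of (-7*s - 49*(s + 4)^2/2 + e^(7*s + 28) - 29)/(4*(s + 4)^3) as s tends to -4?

Direct substitution gives 0/0.
Apply L'Hôpital: lim (-49*s + 7*e^(7*s + 28) - 203)/(12*(s + 4)^2), still 0/0.
Apply L'Hôpital: lim (49*e^(7*s + 28) - 49)/(24*s + 96), still 0/0.
After 3 applications of L'Hôpital's rule the quotient is (343*e^(7*s + 28))/(24); substituting s = -4 gives 343/24.

343/24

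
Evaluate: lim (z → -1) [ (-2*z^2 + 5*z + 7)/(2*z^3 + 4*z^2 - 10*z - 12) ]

-3/4

At z = -1 both the top and bottom vanish — a removable singularity. Factoring out (z + 1) from each leaves (7 - 2*z)/(2*z^2 + 2*z - 12), which at z = -1 equals -3/4.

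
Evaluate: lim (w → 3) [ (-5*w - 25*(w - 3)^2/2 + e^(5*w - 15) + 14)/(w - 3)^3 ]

125/6

Direct substitution gives 0/0.
Apply L'Hôpital: lim (-25*w + 5*e^(5*w - 15) + 70)/(3*(w - 3)^2), still 0/0.
Apply L'Hôpital: lim (25*e^(5*w - 15) - 25)/(6*w - 18), still 0/0.
After 3 applications of L'Hôpital's rule the quotient is (125*e^(5*w - 15))/(6); substituting w = 3 gives 125/6.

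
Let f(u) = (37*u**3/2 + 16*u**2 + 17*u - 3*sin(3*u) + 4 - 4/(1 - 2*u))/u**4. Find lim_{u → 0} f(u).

-64

Substitution gives 0/0 (the numerator vanishes to order 4).
Expand each term to order u^4: the coefficient of u^4 in -4·1/(1 - 2u) is -64 and in -3·sin(3u) is 0.
Lower-order terms cancel with the polynomial part, so the numerator is (-64)·u^4 + o(u^4), and the limit is (-64)/(1) = -64.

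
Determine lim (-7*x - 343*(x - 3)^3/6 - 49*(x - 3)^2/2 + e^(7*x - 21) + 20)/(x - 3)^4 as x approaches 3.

2401/24

Direct substitution gives 0/0.
Apply L'Hôpital: lim (-49*x - 343*(x - 3)^2/2 + 7*e^(7*x - 21) + 140)/(4*(x - 3)^3), still 0/0.
Apply L'Hôpital: lim (-343*x + 49*e^(7*x - 21) + 980)/(12*(x - 3)^2), still 0/0.
Apply L'Hôpital: lim (343*e^(7*x - 21) - 343)/(24*x - 72), still 0/0.
After 4 applications of L'Hôpital's rule the quotient is (2401*e^(7*x - 21))/(24); substituting x = 3 gives 2401/24.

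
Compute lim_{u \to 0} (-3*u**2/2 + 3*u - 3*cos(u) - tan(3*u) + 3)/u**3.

-9

Substitution gives 0/0; apply L'Hôpital's rule 3 times.
After differentiating numerator and denominator 3 times the quotient is (-3*sin(u) - 162*tan(3*u)^4 - 216*tan(3*u)^2 - 54)/(6); at u = 0 this is -9.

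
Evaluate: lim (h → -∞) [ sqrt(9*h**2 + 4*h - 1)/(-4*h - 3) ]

3/4

For large |h|, √(9*h^2 + 4*h - 1) ≈ √9·|h| and the denominator ≈ -4h.
Since h → −∞, |h| = −h, giving −√9/(-4) = 3/4.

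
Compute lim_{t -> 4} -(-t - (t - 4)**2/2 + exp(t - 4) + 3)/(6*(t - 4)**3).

-1/36

Direct substitution gives 0/0.
Apply L'Hôpital: lim (-t + e^(t - 4) + 3)/(-18*(t - 4)^2), still 0/0.
Apply L'Hôpital: lim (e^(t - 4) - 1)/(144 - 36*t), still 0/0.
After 3 applications of L'Hôpital's rule the quotient is (e^(t - 4))/(-36); substituting t = 4 gives -1/36.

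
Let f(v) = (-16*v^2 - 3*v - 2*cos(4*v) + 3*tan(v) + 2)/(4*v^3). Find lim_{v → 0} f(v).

1/4

Substitution gives 0/0 (the numerator vanishes to order 3).
Expand each term to order v^3: the coefficient of v^3 in 3·tan(v) is 1 and in -2·cos(4v) is 0.
Lower-order terms cancel with the polynomial part, so the numerator is (1)·v^3 + o(v^3), and the limit is (1)/(4) = 1/4.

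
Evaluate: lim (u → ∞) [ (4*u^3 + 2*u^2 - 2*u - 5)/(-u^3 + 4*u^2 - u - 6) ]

-4

Numerator and denominator both have degree 3.
Dividing every term by u^3, all lower-order terms vanish and the limit is the ratio of leading coefficients, 4/(-1) = -4.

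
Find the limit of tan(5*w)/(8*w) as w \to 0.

Substitution gives 0/0.
Since tan(u)/u → 1 as u → 0, tan(5w)/(5w) → 1 and the limit is 5/8.

5/8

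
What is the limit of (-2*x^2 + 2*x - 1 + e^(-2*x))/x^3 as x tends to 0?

-4/3

Direct substitution gives 0/0.
Apply L'Hôpital: lim (-4*x + 2 - 2*e^(-2*x))/(3*x^2), still 0/0.
Apply L'Hôpital: lim (-4 + 4*e^(-2*x))/(6*x), still 0/0.
After 3 applications of L'Hôpital's rule the quotient is (-8*e^(-2*x))/(6); substituting x = 0 gives -4/3.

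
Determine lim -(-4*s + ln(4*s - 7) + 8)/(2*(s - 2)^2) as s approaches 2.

4

Direct substitution gives 0/0.
Apply L'Hôpital: lim (-4 + 4/(4*s - 7))/(8 - 4*s), still 0/0.
After 2 applications of L'Hôpital's rule the quotient is (-16/(4*s - 7)^2)/(-4); substituting s = 2 gives 4.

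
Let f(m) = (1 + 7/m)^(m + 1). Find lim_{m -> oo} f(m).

e^(7)

Write it as [(1 + 7/m)^m]^(1) · (1 + 7/m)^(1). The bracketed term tends to e^(7) and the second factor to 1, so the limit is e^(7).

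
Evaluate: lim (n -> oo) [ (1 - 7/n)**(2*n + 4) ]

e^(-14)

Write it as [(1 - 7/n)^n]^(2) · (1 - 7/n)^(4). The bracketed term tends to e^(-7) and the second factor to 1, so the limit is e^(-14).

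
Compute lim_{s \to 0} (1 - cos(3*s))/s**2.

Substitution gives 0/0.
Use (1 − cos u)/u² → 1/2 with u = 3s: the limit is 3²/(2·1) = 9/2.

9/2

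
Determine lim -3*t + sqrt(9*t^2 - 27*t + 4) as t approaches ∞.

An ∞ − ∞ form. Rationalising with the conjugate, the difference becomes (-27t + 4) / (√(9*t^2 - 27*t + 4) + 3t).
For large t the denominator behaves like 2·3t, so the quotient tends to -27/6 = -9/2.

-9/2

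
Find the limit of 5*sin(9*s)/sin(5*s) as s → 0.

Substitution gives 0/0.
Divide numerator and denominator by s: sin(9s)/s → 9 and sin(5s)/s → 5, so the limit is 5·9/5 = 9.

9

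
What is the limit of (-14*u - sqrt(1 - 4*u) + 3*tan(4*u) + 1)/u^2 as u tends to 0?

Substitution gives 0/0; apply L'Hôpital's rule 2 times.
After differentiating numerator and denominator 2 times the quotient is (96*tan(4*u)/cos(4*u)^2 + 4/(1 - 4*u)^(3/2))/(2); at u = 0 this is 2.

2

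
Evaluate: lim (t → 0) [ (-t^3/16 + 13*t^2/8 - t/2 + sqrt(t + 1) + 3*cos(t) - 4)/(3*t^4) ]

Substitution gives 0/0 (the numerator vanishes to order 4).
Expand each term to order t^4: the coefficient of t^4 in √(1 + t) is -5/128 and in 3·cos(t) is 1/8.
Lower-order terms cancel with the polynomial part, so the numerator is (11/128)·t^4 + o(t^4), and the limit is (11/128)/(3) = 11/384.

11/384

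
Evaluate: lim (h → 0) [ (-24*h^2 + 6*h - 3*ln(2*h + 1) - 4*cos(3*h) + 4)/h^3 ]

Substitution gives 0/0 (the numerator vanishes to order 3).
Expand each term to order h^3: the coefficient of h^3 in -4·cos(3h) is 0 and in -3·ln(1 + 2h) is -8.
Lower-order terms cancel with the polynomial part, so the numerator is (-8)·h^3 + o(h^3), and the limit is (-8)/(1) = -8.

-8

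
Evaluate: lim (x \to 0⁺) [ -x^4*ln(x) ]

This is a 0·(−∞) form. Rewrite as -1·ln(x) / x^(−4) and apply L'Hôpital:
the derivative quotient is -1·(1/x) / (−4·x^(−5)) = (1/4)·x^4 → 0.

0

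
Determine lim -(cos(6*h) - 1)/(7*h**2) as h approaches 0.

18/7

Direct substitution gives 0/0.
Apply L'Hôpital: lim (-6*sin(6*h))/(-14*h), still 0/0.
After 2 applications of L'Hôpital's rule the quotient is (-36*cos(6*h))/(-14); substituting h = 0 gives 18/7.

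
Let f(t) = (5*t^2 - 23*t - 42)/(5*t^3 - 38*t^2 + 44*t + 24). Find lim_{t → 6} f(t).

At t = 6 both the top and bottom vanish — a removable singularity. Factoring out (t - 6) from each leaves (5*t + 7)/(5*t^2 - 8*t - 4), which at t = 6 equals 37/128.

37/128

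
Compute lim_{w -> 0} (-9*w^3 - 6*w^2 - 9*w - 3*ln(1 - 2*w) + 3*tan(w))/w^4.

Substitution gives 0/0; apply L'Hôpital's rule 4 times.
After differentiating numerator and denominator 4 times the quotient is (72*tan(w)^3/cos(w)^2 + 48*tan(w)/cos(w)^2 + 288/(2*w - 1)^4)/(24); at w = 0 this is 12.

12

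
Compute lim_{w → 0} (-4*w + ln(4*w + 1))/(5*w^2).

Direct substitution gives 0/0.
Apply L'Hôpital: lim (-4 + 4/(4*w + 1))/(10*w), still 0/0.
After 2 applications of L'Hôpital's rule the quotient is (-16/(4*w + 1)^2)/(10); substituting w = 0 gives -8/5.

-8/5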